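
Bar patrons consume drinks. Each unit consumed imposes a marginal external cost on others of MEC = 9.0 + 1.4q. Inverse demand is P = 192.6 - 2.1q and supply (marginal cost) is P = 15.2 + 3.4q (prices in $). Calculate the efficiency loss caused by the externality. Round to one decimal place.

DWL = $212.5

Market equilibrium (private): 15.2 + 3.4q = 192.6 - 2.1q → q_m = 32.2545.
Social marginal benefit = demand − MEC = 183.6 - 3.5q.
Set SMB = MC: 183.6 - 3.5q = 15.2 + 3.4q → q* = 24.4058.
Between q* and q_m the wedge MC − SMB runs linearly from 0 to MEC(q_m), so the loss is a triangle.
DWL = ½ × 7.8487 × 54.1564 = 212.5287.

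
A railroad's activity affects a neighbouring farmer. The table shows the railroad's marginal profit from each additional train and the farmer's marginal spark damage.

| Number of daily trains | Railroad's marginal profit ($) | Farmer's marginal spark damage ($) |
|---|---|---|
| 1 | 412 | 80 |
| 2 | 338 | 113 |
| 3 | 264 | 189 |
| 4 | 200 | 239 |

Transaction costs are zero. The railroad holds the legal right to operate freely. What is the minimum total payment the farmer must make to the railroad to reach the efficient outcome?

$200

Left alone the railroad would choose level 4 (marginal profit stays positive).
Efficient level: k* = 3 (marginal profit ≥ marginal spark damage through 3).
The farmer must at least cover the railroad's forgone profit from cutting 4→3: 200 = 200.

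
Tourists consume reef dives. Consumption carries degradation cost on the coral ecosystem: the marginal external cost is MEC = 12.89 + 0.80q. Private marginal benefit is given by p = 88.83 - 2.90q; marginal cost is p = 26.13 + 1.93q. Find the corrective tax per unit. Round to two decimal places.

tax = 19.97 per unit

Social marginal benefit = demand − MEC = 75.94 - 3.70q.
Set SMB = MC: 75.94 - 3.70q = 26.13 + 1.93q → q* = 8.8472.
The Pigouvian tax equals MEC at q*: 12.89 + 0.80×8.8472 = 19.9678.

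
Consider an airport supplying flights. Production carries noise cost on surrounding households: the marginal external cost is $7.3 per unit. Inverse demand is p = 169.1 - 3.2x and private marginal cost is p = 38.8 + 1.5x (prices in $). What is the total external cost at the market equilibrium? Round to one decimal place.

Market equilibrium (private): 38.8 + 1.5x = 169.1 - 3.2x → x_m = 27.7234.
Total external cost = MEC × x_m = 7.3 × 27.7234 = 202.3808.

$202.4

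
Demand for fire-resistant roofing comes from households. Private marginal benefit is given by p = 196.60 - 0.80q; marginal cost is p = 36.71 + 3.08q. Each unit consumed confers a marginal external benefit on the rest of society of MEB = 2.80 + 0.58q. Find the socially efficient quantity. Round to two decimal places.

q* = 49.30

Social marginal benefit = demand + MEB = 199.40 - 0.22q.
Set SMB = MC: 199.40 - 0.22q = 36.71 + 3.08q → q* = 49.3000.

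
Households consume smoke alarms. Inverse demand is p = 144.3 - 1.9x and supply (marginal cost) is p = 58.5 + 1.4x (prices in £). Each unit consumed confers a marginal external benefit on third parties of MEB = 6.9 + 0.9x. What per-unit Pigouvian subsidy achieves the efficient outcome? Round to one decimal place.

subsidy = £41.7 per unit

Social marginal benefit = demand + MEB = 151.2 - x.
Set SMB = MC: 151.2 - x = 58.5 + 1.4x → x* = 38.6250.
The Pigouvian subsidy equals MEB at x*: 6.9 + 0.9×38.6250 = 41.6625.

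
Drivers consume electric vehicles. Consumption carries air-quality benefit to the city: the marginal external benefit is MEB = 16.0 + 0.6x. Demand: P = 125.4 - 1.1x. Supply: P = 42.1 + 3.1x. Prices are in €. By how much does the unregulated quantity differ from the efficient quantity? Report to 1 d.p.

Market equilibrium (private): 42.1 + 3.1x = 125.4 - 1.1x → x_m = 19.8333.
Social marginal benefit = demand + MEB = 141.4 - 0.5x.
Set SMB = MC: 141.4 - 0.5x = 42.1 + 3.1x → x* = 27.5833.
Gap = |19.8333 − 27.5833| = 7.7500.

7.8 units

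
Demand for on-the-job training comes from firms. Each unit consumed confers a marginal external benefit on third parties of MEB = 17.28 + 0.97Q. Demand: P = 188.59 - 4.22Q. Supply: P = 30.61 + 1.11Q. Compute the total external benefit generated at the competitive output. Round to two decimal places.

938.26

Market equilibrium (private): 30.61 + 1.11Q = 188.59 - 4.22Q → Q_m = 29.6398.
Total external benefit = ∫₀^{Q_m} (17.28 + 0.97Q) dQ = 17.28×29.6398 + ½×0.97×29.6398² = 938.2568.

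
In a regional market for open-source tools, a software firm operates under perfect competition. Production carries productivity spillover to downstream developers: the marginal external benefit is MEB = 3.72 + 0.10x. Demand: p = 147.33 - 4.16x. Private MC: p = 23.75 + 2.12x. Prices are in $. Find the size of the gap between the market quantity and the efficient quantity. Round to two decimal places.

Market equilibrium (private): 23.75 + 2.12x = 147.33 - 4.16x → x_m = 19.6783.
Social marginal cost = private MC − MEB = 20.03 + 2.02x.
Set SMC = demand: 20.03 + 2.02x = 147.33 - 4.16x → x* = 20.5987.
Gap = |19.6783 − 20.5987| = 0.9204.

0.92 units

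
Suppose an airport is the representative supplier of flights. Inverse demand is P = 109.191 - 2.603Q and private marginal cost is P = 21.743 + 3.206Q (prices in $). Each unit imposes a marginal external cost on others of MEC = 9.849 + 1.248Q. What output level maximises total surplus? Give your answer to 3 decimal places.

Q* = 10.996

Social marginal cost = private MC + MEC = 31.592 + 4.454Q.
Set SMC = demand: 31.592 + 4.454Q = 109.191 - 2.603Q → Q* = 10.9960.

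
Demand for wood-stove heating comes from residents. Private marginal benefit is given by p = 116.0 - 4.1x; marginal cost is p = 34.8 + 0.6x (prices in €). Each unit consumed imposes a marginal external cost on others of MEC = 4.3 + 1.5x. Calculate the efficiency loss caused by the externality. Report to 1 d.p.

Market equilibrium (private): 34.8 + 0.6x = 116.0 - 4.1x → x_m = 17.2766.
Social marginal benefit = demand − MEC = 111.7 - 5.6x.
Set SMB = MC: 111.7 - 5.6x = 34.8 + 0.6x → x* = 12.4032.
Height of the DWL triangle at x_m is MC(x_m) − SMB(x_m) = MEC(x_m) = 30.2149.
DWL = ½ × 4.8734 × 30.2149 = 73.6246.

DWL = €73.6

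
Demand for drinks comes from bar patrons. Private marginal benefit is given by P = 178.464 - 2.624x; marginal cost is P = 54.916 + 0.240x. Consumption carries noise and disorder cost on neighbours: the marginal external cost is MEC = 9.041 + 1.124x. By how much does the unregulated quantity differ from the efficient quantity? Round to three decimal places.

14.425 units

Market equilibrium (private): 54.916 + 0.240x = 178.464 - 2.624x → x_m = 43.1383.
Social marginal benefit = demand − MEC = 169.423 - 3.748x.
Set SMB = MC: 169.423 - 3.748x = 54.916 + 0.240x → x* = 28.7129.
Gap = |43.1383 − 28.7129| = 14.4254.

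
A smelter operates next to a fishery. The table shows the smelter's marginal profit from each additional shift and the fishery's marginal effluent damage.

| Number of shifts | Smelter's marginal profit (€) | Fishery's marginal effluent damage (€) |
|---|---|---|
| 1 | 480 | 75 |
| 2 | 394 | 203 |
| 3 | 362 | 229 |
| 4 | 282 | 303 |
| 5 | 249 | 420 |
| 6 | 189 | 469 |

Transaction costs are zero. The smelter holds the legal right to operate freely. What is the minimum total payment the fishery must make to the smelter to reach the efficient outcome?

Left alone the smelter would choose level 6 (marginal profit stays positive).
Efficient level: k* = 3 (marginal profit ≥ marginal effluent damage through 3).
The fishery must at least cover the smelter's forgone profit from cutting 6→3: 282 + 249 + 189 = 720.

€720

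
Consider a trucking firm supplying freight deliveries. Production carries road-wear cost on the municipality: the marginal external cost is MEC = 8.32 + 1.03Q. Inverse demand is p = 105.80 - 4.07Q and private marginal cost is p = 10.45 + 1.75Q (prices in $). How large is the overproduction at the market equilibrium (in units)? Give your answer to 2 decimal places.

3.68 units

Market equilibrium (private): 10.45 + 1.75Q = 105.80 - 4.07Q → Q_m = 16.3832.
Social marginal cost = private MC + MEC = 18.77 + 2.78Q.
Set SMC = demand: 18.77 + 2.78Q = 105.80 - 4.07Q → Q* = 12.7051.
Gap = |16.3832 − 12.7051| = 3.6781.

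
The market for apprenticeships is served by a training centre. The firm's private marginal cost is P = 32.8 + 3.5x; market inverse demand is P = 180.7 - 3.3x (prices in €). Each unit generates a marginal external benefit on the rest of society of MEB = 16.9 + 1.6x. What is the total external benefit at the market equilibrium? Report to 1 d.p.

€746.0

Market equilibrium (private): 32.8 + 3.5x = 180.7 - 3.3x → x_m = 21.7500.
Total external benefit = ∫₀^{x_m} (16.9 + 1.6x) dx = 16.9×21.7500 + ½×1.6×21.7500² = 746.0250.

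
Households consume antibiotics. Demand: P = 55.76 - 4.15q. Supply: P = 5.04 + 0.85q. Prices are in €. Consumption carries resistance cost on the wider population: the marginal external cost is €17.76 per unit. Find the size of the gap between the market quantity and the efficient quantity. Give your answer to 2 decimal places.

3.55 units

Market equilibrium (private): 5.04 + 0.85q = 55.76 - 4.15q → q_m = 10.1440.
Social marginal benefit = demand − MEC = 38.00 - 4.15q.
Set SMB = MC: 38.00 - 4.15q = 5.04 + 0.85q → q* = 6.5920.
Gap = |10.1440 − 6.5920| = 3.5520.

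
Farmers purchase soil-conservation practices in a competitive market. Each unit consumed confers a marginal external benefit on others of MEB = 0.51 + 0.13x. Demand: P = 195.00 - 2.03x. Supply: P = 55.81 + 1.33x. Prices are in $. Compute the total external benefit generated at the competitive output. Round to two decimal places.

$132.67

Market equilibrium (private): 55.81 + 1.33x = 195.00 - 2.03x → x_m = 41.4256.
Total external benefit = ∫₀^{x_m} (0.51 + 0.13x) dx = 0.51×41.4256 + ½×0.13×41.4256² = 132.6723.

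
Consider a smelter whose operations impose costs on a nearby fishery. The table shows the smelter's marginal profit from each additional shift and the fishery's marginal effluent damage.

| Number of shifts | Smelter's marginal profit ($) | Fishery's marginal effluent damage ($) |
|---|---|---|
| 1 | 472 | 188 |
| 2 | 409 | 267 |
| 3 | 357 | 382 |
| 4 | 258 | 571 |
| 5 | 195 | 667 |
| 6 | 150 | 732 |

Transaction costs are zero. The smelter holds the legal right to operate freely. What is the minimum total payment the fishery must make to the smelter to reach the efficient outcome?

$960

Left alone the smelter would choose level 6 (marginal profit stays positive).
Efficient level: k* = 2 (marginal profit ≥ marginal effluent damage through 2).
The fishery must at least cover the smelter's forgone profit from cutting 6→2: 357 + 258 + 195 + 150 = 960.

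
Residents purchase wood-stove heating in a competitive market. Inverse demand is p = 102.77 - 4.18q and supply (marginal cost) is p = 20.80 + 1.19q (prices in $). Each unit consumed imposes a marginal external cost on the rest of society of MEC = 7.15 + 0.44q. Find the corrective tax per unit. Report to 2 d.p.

Social marginal benefit = demand − MEC = 95.62 - 4.62q.
Set SMB = MC: 95.62 - 4.62q = 20.80 + 1.19q → q* = 12.8778.
The Pigouvian tax equals MEC at q*: 7.15 + 0.44×12.8778 = 12.8162.

tax = $12.82 per unit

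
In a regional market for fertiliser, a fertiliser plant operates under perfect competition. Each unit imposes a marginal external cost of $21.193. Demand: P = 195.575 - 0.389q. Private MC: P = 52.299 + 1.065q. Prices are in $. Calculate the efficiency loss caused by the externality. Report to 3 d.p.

DWL = $154.451

Market equilibrium (private): 52.299 + 1.065q = 195.575 - 0.389q → q_m = 98.5392.
Social marginal cost = private MC + MEC = 73.492 + 1.065q.
Set SMC = demand: 73.492 + 1.065q = 195.575 - 0.389q → q* = 83.9635.
The loss is the area between SMC and demand from q* to q_m; with linear curves that's a triangle of height MEC(q_m).
DWL = ½ × 14.5757 × 21.1930 = 154.4514.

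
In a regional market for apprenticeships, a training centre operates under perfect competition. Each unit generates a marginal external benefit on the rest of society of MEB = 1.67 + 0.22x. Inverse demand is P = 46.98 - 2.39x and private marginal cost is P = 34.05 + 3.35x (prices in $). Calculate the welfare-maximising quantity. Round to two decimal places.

Social marginal cost = private MC − MEB = 32.38 + 3.13x.
Set SMC = demand: 32.38 + 3.13x = 46.98 - 2.39x → x* = 2.6449.

x* = 2.64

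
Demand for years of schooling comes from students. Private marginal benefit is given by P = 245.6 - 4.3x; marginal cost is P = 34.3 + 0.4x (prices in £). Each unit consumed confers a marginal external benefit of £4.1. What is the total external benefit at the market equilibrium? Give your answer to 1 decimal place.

Market equilibrium (private): 34.3 + 0.4x = 245.6 - 4.3x → x_m = 44.9574.
Total external benefit = MEB × x_m = 4.1 × 44.9574 = 184.3253.

£184.3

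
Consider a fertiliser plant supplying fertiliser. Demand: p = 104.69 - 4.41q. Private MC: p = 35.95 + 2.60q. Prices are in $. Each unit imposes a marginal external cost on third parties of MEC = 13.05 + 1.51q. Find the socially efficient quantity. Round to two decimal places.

q* = 6.54

Social marginal cost = private MC + MEC = 49.00 + 4.11q.
Set SMC = demand: 49.00 + 4.11q = 104.69 - 4.41q → q* = 6.5364.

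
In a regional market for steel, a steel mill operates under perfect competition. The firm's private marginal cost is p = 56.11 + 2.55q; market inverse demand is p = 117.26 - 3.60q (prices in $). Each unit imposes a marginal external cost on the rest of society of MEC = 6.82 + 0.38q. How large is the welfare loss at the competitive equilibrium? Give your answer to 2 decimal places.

DWL = $8.60

Market equilibrium (private): 56.11 + 2.55q = 117.26 - 3.60q → q_m = 9.9431.
Social marginal cost = private MC + MEC = 62.93 + 2.93q.
Set SMC = demand: 62.93 + 2.93q = 117.26 - 3.60q → q* = 8.3201.
Height of the DWL triangle at q_m is SMC(q_m) − demand(q_m) = MEC(q_m) = 10.5984.
DWL = ½ × 1.6230 × 10.5984 = 8.6006.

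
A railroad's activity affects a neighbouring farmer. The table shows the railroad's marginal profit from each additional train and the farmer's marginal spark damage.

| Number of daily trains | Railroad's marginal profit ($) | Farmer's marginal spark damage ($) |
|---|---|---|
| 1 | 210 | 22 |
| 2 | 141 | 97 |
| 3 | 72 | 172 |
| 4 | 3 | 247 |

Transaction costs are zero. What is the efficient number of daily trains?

Bargaining reaches the level where marginal profit last exceeds marginal spark damage.
That holds through level 2 (141 ≥ 97) but not at 3 (72 < 172).

2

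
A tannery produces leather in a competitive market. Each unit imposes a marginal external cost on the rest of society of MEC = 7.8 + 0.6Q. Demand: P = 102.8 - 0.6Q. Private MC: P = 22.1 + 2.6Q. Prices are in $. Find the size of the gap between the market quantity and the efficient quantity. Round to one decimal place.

6.0 units

Market equilibrium (private): 22.1 + 2.6Q = 102.8 - 0.6Q → Q_m = 25.2188.
Social marginal cost = private MC + MEC = 29.9 + 3.2Q.
Set SMC = demand: 29.9 + 3.2Q = 102.8 - 0.6Q → Q* = 19.1842.
Gap = |25.2188 − 19.1842| = 6.0346.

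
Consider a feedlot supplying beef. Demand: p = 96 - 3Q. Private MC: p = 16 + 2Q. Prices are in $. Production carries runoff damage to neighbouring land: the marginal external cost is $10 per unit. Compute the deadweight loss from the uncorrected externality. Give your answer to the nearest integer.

Market equilibrium (private): 16 + 2Q = 96 - 3Q → Q_m = 16.0000.
Social marginal cost = private MC + MEC = 26 + 2Q.
Set SMC = demand: 26 + 2Q = 96 - 3Q → Q* = 14.0000.
Height of the DWL triangle at Q_m is SMC(Q_m) − demand(Q_m) = MEC(Q_m) = 10.0000.
DWL = ½ × 2.0000 × 10.0000 = 10.0000.

DWL = $10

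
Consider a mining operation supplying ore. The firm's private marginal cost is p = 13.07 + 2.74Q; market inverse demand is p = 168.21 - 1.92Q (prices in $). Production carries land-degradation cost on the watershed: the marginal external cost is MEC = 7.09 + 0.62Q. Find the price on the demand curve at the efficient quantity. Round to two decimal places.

Social marginal cost = private MC + MEC = 20.16 + 3.36Q.
Set SMC = demand: 20.16 + 3.36Q = 168.21 - 1.92Q → Q* = 28.0398.
Consumer price on the demand curve at Q*: 168.21 − 1.92×28.0398 = 114.3736.

P = $114.37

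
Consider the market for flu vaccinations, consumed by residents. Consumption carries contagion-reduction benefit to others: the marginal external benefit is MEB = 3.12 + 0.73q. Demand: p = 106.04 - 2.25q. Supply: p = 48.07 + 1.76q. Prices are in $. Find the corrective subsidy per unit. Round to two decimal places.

subsidy = $16.72 per unit

Social marginal benefit = demand + MEB = 109.16 - 1.52q.
Set SMB = MC: 109.16 - 1.52q = 48.07 + 1.76q → q* = 18.6250.
The Pigouvian subsidy equals MEB at q*: 3.12 + 0.73×18.6250 = 16.7163.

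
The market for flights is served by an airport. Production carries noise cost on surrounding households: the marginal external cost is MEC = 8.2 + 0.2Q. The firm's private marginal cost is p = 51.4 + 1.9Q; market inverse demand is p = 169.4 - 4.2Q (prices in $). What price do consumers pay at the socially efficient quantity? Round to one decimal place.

Social marginal cost = private MC + MEC = 59.6 + 2.1Q.
Set SMC = demand: 59.6 + 2.1Q = 169.4 - 4.2Q → Q* = 17.4286.
Consumer price on the demand curve at Q*: 169.4 − 4.2×17.4286 = 96.1999.

P = $96.2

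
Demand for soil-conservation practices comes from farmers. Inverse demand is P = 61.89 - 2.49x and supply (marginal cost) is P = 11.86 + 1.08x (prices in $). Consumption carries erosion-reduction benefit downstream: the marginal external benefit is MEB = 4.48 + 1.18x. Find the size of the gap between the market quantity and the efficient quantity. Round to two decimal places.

8.79 units

Market equilibrium (private): 11.86 + 1.08x = 61.89 - 2.49x → x_m = 14.0140.
Social marginal benefit = demand + MEB = 66.37 - 1.31x.
Set SMB = MC: 66.37 - 1.31x = 11.86 + 1.08x → x* = 22.8075.
Gap = |14.0140 − 22.8075| = 8.7935.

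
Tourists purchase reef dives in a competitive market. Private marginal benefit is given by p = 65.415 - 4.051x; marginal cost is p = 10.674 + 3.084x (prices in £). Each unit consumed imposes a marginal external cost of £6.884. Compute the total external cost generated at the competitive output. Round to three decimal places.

Market equilibrium (private): 10.674 + 3.084x = 65.415 - 4.051x → x_m = 7.6722.
Total external cost = MEC × x_m = 6.884 × 7.6722 = 52.8154.

£52.815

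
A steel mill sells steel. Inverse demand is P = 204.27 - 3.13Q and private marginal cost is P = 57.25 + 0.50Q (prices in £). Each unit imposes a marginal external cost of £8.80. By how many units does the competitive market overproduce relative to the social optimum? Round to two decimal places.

Market equilibrium (private): 57.25 + 0.50Q = 204.27 - 3.13Q → Q_m = 40.5014.
Social marginal cost = private MC + MEC = 66.05 + 0.50Q.
Set SMC = demand: 66.05 + 0.50Q = 204.27 - 3.13Q → Q* = 38.0771.
Gap = |40.5014 − 38.0771| = 2.4243.

2.42 units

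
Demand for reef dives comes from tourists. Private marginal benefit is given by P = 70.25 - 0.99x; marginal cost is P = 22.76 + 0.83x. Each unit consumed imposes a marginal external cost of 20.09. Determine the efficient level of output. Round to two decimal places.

x* = 15.05

Social marginal benefit = demand − MEC = 50.16 - 0.99x.
Set SMB = MC: 50.16 - 0.99x = 22.76 + 0.83x → x* = 15.0549.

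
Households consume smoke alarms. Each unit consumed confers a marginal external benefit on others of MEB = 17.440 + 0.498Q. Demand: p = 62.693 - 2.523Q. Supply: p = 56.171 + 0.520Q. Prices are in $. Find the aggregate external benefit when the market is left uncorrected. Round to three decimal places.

Market equilibrium (private): 56.171 + 0.520Q = 62.693 - 2.523Q → Q_m = 2.1433.
Total external benefit = ∫₀^{Q_m} (17.440 + 0.498Q) dQ = 17.440×2.1433 + ½×0.498×2.1433² = 38.5230.

$38.523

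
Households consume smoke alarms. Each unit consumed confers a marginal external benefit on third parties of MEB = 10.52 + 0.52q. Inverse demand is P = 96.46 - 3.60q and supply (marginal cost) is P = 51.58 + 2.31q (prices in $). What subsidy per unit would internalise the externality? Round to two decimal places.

subsidy = $15.86 per unit

Social marginal benefit = demand + MEB = 106.98 - 3.08q.
Set SMB = MC: 106.98 - 3.08q = 51.58 + 2.31q → q* = 10.2783.
The Pigouvian subsidy equals MEB at q*: 10.52 + 0.52×10.2783 = 15.8647.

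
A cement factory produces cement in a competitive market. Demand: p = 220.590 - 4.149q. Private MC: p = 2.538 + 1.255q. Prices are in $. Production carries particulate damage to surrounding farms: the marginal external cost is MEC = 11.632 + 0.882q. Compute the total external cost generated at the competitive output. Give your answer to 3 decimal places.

Market equilibrium (private): 2.538 + 1.255q = 220.590 - 4.149q → q_m = 40.3501.
Total external cost = ∫₀^{q_m} (11.632 + 0.882q) dq = 11.632×40.3501 + ½×0.882×40.3501² = 1187.3579.

$1187.358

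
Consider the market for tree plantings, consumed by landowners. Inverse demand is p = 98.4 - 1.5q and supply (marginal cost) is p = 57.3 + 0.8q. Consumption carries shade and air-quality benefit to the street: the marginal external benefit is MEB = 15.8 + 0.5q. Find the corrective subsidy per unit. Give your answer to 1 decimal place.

subsidy = 31.6 per unit

Social marginal benefit = demand + MEB = 114.2 - q.
Set SMB = MC: 114.2 - q = 57.3 + 0.8q → q* = 31.6111.
The Pigouvian subsidy equals MEB at q*: 15.8 + 0.5×31.6111 = 31.6056.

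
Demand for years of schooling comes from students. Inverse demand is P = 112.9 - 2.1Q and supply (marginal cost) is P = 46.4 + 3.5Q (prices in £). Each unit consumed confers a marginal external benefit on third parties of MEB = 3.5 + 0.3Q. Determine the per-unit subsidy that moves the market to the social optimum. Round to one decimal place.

Social marginal benefit = demand + MEB = 116.4 - 1.8Q.
Set SMB = MC: 116.4 - 1.8Q = 46.4 + 3.5Q → Q* = 13.2075.
The Pigouvian subsidy equals MEB at Q*: 3.5 + 0.3×13.2075 = 7.4623.

subsidy = £7.5 per unit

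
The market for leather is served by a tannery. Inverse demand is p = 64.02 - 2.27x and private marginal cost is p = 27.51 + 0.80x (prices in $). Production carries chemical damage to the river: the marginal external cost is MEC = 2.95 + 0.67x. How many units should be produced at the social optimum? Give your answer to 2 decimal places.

x* = 8.97

Social marginal cost = private MC + MEC = 30.46 + 1.47x.
Set SMC = demand: 30.46 + 1.47x = 64.02 - 2.27x → x* = 8.9733.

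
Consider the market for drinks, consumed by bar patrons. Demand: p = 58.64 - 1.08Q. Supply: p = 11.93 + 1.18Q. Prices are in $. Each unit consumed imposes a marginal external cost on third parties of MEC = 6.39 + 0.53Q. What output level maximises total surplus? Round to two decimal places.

Q* = 14.45

Social marginal benefit = demand − MEC = 52.25 - 1.61Q.
Set SMB = MC: 52.25 - 1.61Q = 11.93 + 1.18Q → Q* = 14.4516.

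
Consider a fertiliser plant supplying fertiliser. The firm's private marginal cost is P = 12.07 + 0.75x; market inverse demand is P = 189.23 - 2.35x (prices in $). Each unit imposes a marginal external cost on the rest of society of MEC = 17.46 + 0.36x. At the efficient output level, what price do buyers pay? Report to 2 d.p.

Social marginal cost = private MC + MEC = 29.53 + 1.11x.
Set SMC = demand: 29.53 + 1.11x = 189.23 - 2.35x → x* = 46.1561.
Consumer price on the demand curve at x*: 189.23 − 2.35×46.1561 = 80.7632.

P = $80.76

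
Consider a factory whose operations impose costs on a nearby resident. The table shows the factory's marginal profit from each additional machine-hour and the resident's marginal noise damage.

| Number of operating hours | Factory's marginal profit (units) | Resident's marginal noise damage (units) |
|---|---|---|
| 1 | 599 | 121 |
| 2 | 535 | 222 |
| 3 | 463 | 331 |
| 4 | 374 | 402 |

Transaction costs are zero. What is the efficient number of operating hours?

3

Bargaining reaches the level where marginal profit last exceeds marginal noise damage.
That holds through level 3 (463 ≥ 331) but not at 4 (374 < 402).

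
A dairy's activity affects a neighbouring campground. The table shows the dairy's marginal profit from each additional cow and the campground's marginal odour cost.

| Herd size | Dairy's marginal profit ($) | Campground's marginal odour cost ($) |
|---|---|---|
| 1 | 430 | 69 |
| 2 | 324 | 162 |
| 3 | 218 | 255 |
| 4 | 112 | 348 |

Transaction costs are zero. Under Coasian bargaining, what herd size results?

Bargaining reaches the level where marginal profit last exceeds marginal odour cost.
That holds through level 2 (324 ≥ 162) but not at 3 (218 < 255).

2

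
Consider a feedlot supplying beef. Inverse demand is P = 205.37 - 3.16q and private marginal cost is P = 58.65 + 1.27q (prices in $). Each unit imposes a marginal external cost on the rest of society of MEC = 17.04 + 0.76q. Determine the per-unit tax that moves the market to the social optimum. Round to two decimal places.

tax = $36.03 per unit

Social marginal cost = private MC + MEC = 75.69 + 2.03q.
Set SMC = demand: 75.69 + 2.03q = 205.37 - 3.16q → q* = 24.9865.
The Pigouvian tax equals MEC at q*: 17.04 + 0.76×24.9865 = 36.0297.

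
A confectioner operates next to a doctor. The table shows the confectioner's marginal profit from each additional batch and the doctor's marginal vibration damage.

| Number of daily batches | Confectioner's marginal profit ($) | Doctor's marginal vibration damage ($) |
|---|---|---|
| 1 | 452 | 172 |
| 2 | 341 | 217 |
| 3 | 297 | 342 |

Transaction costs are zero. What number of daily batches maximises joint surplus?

2

Bargaining reaches the level where marginal profit last exceeds marginal vibration damage.
That holds through level 2 (341 ≥ 217) but not at 3 (297 < 342).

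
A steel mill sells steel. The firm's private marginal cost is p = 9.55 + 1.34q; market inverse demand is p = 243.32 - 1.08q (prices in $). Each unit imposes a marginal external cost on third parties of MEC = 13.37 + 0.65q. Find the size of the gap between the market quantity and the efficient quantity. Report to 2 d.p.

24.81 units

Market equilibrium (private): 9.55 + 1.34q = 243.32 - 1.08q → q_m = 96.5992.
Social marginal cost = private MC + MEC = 22.92 + 1.99q.
Set SMC = demand: 22.92 + 1.99q = 243.32 - 1.08q → q* = 71.7915.
Gap = |96.5992 − 71.7915| = 24.8077.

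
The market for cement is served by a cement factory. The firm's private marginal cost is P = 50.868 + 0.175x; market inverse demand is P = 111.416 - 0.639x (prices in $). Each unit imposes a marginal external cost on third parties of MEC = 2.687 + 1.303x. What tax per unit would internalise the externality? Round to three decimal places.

Social marginal cost = private MC + MEC = 53.555 + 1.478x.
Set SMC = demand: 53.555 + 1.478x = 111.416 - 0.639x → x* = 27.3316.
The Pigouvian tax equals MEC at x*: 2.687 + 1.303×27.3316 = 38.3001.

tax = $38.300 per unit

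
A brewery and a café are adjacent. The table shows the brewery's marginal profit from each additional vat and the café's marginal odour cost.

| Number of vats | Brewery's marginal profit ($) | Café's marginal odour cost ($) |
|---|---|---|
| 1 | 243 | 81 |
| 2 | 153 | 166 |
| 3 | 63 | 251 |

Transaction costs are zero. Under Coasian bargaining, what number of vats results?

Bargaining reaches the level where marginal profit last exceeds marginal odour cost.
That holds through level 1 (243 ≥ 81) but not at 2 (153 < 166).

1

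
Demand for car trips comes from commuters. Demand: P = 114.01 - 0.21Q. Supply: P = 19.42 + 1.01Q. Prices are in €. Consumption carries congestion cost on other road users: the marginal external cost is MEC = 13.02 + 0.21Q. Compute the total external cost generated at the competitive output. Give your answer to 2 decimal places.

Market equilibrium (private): 19.42 + 1.01Q = 114.01 - 0.21Q → Q_m = 77.5328.
Total external cost = ∫₀^{Q_m} (13.02 + 0.21Q) dQ = 13.02×77.5328 + ½×0.21×77.5328² = 1640.6672.

€1640.67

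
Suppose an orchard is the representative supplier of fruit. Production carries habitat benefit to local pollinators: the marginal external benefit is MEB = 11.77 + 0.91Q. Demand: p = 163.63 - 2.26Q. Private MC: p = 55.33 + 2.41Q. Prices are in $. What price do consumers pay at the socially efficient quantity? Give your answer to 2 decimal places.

Social marginal cost = private MC − MEB = 43.56 + 1.50Q.
Set SMC = demand: 43.56 + 1.50Q = 163.63 - 2.26Q → Q* = 31.9335.
Consumer price on the demand curve at Q*: 163.63 − 2.26×31.9335 = 91.4603.

P = $91.46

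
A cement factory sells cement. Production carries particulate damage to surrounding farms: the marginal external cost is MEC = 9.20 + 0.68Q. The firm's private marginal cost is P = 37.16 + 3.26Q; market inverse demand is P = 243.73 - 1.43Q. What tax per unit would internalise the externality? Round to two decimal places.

Social marginal cost = private MC + MEC = 46.36 + 3.94Q.
Set SMC = demand: 46.36 + 3.94Q = 243.73 - 1.43Q → Q* = 36.7542.
The Pigouvian tax equals MEC at Q*: 9.20 + 0.68×36.7542 = 34.1929.

tax = 34.19 per unit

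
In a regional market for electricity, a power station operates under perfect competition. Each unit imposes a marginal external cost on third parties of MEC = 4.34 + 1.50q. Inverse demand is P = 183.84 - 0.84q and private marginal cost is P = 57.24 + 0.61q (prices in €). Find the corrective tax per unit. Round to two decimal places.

tax = €66.51 per unit

Social marginal cost = private MC + MEC = 61.58 + 2.11q.
Set SMC = demand: 61.58 + 2.11q = 183.84 - 0.84q → q* = 41.4441.
The Pigouvian tax equals MEC at q*: 4.34 + 1.50×41.4441 = 66.5062.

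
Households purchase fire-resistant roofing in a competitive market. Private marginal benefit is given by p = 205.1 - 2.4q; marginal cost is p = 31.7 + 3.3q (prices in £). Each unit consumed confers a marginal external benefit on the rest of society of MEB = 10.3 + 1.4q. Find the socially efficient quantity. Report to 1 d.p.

q* = 42.7

Social marginal benefit = demand + MEB = 215.4 - q.
Set SMB = MC: 215.4 - q = 31.7 + 3.3q → q* = 42.7209.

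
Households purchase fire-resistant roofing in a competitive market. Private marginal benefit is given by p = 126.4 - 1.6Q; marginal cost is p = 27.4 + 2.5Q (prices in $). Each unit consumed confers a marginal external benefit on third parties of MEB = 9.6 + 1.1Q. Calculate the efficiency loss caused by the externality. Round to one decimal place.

Market equilibrium (private): 27.4 + 2.5Q = 126.4 - 1.6Q → Q_m = 24.1463.
Social marginal benefit = demand + MEB = 136.0 - 0.5Q.
Set SMB = MC: 136.0 - 0.5Q = 27.4 + 2.5Q → Q* = 36.2000.
The loss is the area between SMB and MC from Q* to Q_m; with linear curves that's a triangle of height MEB(Q_m).
DWL = ½ × 12.0537 × 36.1610 = 217.9369.

DWL = $217.9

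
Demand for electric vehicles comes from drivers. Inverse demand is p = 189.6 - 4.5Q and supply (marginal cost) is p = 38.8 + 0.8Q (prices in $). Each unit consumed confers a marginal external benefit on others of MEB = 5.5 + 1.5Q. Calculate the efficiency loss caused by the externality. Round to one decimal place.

Market equilibrium (private): 38.8 + 0.8Q = 189.6 - 4.5Q → Q_m = 28.4528.
Social marginal benefit = demand + MEB = 195.1 - 3.0Q.
Set SMB = MC: 195.1 - 3.0Q = 38.8 + 0.8Q → Q* = 41.1316.
Between Q* and Q_m the wedge SMB − MC runs linearly from 0 to MEB(Q_m), so the loss is a triangle.
DWL = ½ × 12.6788 × 48.1792 = 305.4272.

DWL = $305.4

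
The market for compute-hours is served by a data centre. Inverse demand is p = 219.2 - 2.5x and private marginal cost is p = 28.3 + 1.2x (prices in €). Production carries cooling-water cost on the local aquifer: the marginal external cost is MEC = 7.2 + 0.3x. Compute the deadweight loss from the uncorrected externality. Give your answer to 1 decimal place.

DWL = €64.3

Market equilibrium (private): 28.3 + 1.2x = 219.2 - 2.5x → x_m = 51.5946.
Social marginal cost = private MC + MEC = 35.5 + 1.5x.
Set SMC = demand: 35.5 + 1.5x = 219.2 - 2.5x → x* = 45.9250.
Between x* and x_m the wedge SMC − demand runs linearly from 0 to MEC(x_m), so the loss is a triangle.
DWL = ½ × 5.6696 × 22.6784 = 64.2887.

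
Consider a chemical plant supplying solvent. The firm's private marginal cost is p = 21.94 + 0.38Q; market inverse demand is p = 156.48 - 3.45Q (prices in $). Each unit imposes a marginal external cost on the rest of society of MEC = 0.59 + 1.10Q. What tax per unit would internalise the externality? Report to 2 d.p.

tax = $30.48 per unit

Social marginal cost = private MC + MEC = 22.53 + 1.48Q.
Set SMC = demand: 22.53 + 1.48Q = 156.48 - 3.45Q → Q* = 27.1704.
The Pigouvian tax equals MEC at Q*: 0.59 + 1.10×27.1704 = 30.4774.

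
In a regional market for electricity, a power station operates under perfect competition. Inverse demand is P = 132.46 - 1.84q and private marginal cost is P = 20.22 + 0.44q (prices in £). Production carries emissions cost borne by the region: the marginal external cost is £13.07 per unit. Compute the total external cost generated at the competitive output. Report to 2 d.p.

£643.41

Market equilibrium (private): 20.22 + 0.44q = 132.46 - 1.84q → q_m = 49.2281.
Total external cost = MEC × q_m = 13.07 × 49.2281 = 643.4113.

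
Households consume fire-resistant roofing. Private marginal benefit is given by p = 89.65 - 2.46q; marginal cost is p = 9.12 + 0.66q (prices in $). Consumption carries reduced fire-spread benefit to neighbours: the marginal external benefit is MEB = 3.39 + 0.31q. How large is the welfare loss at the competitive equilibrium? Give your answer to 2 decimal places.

DWL = $23.09

Market equilibrium (private): 9.12 + 0.66q = 89.65 - 2.46q → q_m = 25.8109.
Social marginal benefit = demand + MEB = 93.04 - 2.15q.
Set SMB = MC: 93.04 - 2.15q = 9.12 + 0.66q → q* = 29.8648.
The loss is the area between SMB and MC from q* to q_m; with linear curves that's a triangle of height MEB(q_m).
DWL = ½ × 4.0539 × 11.3914 = 23.0898.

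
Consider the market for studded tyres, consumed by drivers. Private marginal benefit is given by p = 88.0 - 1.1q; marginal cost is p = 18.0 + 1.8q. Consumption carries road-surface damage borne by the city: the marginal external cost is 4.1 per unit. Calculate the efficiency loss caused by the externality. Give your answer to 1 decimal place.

Market equilibrium (private): 18.0 + 1.8q = 88.0 - 1.1q → q_m = 24.1379.
Social marginal benefit = demand − MEC = 83.9 - 1.1q.
Set SMB = MC: 83.9 - 1.1q = 18.0 + 1.8q → q* = 22.7241.
The welfare-loss triangle has base |q_m − q*| and height MEC(q_m) (the vertical gap between SMB and MC is zero at q* and MEC at q_m).
DWL = ½ × 1.4138 × 4.1000 = 2.8983.

DWL = 2.9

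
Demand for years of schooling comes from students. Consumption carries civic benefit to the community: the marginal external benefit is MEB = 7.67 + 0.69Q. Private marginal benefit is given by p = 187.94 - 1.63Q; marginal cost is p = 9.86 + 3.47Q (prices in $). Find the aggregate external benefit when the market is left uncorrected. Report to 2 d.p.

Market equilibrium (private): 9.86 + 3.47Q = 187.94 - 1.63Q → Q_m = 34.9176.
Total external benefit = ∫₀^{Q_m} (7.67 + 0.69Q) dQ = 7.67×34.9176 + ½×0.69×34.9176² = 688.4554.

$688.46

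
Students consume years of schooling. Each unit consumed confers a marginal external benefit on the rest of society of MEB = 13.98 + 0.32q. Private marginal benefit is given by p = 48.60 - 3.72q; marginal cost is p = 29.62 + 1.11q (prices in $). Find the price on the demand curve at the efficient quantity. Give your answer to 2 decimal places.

P = $21.41

Social marginal benefit = demand + MEB = 62.58 - 3.40q.
Set SMB = MC: 62.58 - 3.40q = 29.62 + 1.11q → q* = 7.3082.
Consumer price on the demand curve at q*: 48.60 − 3.72×7.3082 = 21.4135.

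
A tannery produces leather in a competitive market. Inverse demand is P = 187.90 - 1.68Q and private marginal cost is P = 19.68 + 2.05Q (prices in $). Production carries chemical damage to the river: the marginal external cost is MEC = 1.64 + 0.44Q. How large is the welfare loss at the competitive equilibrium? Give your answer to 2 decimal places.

Market equilibrium (private): 19.68 + 2.05Q = 187.90 - 1.68Q → Q_m = 45.0992.
Social marginal cost = private MC + MEC = 21.32 + 2.49Q.
Set SMC = demand: 21.32 + 2.49Q = 187.90 - 1.68Q → Q* = 39.9472.
Between Q* and Q_m the wedge SMC − demand runs linearly from 0 to MEC(Q_m), so the loss is a triangle.
DWL = ½ × 5.1520 × 21.4836 = 55.3418.

DWL = $55.34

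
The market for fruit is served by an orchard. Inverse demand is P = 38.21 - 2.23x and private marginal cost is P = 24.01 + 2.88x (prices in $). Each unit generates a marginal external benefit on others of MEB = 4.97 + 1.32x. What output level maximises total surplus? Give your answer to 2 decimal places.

x* = 5.06

Social marginal cost = private MC − MEB = 19.04 + 1.56x.
Set SMC = demand: 19.04 + 1.56x = 38.21 - 2.23x → x* = 5.0580.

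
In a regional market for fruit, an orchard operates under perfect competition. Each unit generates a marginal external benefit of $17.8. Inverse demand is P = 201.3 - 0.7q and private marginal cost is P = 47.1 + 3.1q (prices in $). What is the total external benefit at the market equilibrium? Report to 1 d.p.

$722.3

Market equilibrium (private): 47.1 + 3.1q = 201.3 - 0.7q → q_m = 40.5789.
Total external benefit = MEB × q_m = 17.8 × 40.5789 = 722.3044.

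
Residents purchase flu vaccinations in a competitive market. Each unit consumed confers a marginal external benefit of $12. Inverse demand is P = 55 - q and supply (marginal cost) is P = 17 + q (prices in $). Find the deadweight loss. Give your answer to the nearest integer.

Market equilibrium (private): 17 + q = 55 - q → q_m = 19.0000.
Social marginal benefit = demand + MEB = 67 - q.
Set SMB = MC: 67 - q = 17 + q → q* = 25.0000.
Between q* and q_m the wedge SMB − MC runs linearly from 0 to MEB(q_m), so the loss is a triangle.
DWL = ½ × 6.0000 × 12.0000 = 36.0000.

DWL = $36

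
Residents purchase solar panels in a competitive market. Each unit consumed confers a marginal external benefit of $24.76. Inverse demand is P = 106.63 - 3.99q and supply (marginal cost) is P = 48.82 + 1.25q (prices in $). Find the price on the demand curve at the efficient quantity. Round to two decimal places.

Social marginal benefit = demand + MEB = 131.39 - 3.99q.
Set SMB = MC: 131.39 - 3.99q = 48.82 + 1.25q → q* = 15.7576.
Consumer price on the demand curve at q*: 106.63 − 3.99×15.7576 = 43.7572.

P = $43.76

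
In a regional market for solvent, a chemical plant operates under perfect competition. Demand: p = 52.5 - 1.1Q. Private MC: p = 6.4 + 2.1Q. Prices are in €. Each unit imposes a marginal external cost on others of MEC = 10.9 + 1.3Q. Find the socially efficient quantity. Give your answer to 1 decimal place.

Social marginal cost = private MC + MEC = 17.3 + 3.4Q.
Set SMC = demand: 17.3 + 3.4Q = 52.5 - 1.1Q → Q* = 7.8222.

Q* = 7.8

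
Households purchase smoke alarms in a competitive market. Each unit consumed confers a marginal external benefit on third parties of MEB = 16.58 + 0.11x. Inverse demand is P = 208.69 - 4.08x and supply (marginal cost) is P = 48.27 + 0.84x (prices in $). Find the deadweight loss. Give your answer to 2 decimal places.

Market equilibrium (private): 48.27 + 0.84x = 208.69 - 4.08x → x_m = 32.6057.
Social marginal benefit = demand + MEB = 225.27 - 3.97x.
Set SMB = MC: 225.27 - 3.97x = 48.27 + 0.84x → x* = 36.7983.
The loss is the area between SMB and MC from x* to x_m; with linear curves that's a triangle of height MEB(x_m).
DWL = ½ × 4.1926 × 20.1666 = 42.2752.

DWL = $42.28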